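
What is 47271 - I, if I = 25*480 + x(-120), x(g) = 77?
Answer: 35194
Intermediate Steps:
I = 12077 (I = 25*480 + 77 = 12000 + 77 = 12077)
47271 - I = 47271 - 1*12077 = 47271 - 12077 = 35194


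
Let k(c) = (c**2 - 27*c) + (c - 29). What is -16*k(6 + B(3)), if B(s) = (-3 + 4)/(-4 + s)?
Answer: 2144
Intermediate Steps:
B(s) = 1/(-4 + s)
k(c) = -29 + c**2 - 26*c (k(c) = (c**2 - 27*c) + (-29 + c) = -29 + c**2 - 26*c)
-16*k(6 + B(3)) = -16*(-29 + (6 + 1/(-4 + 3))**2 - 26*(6 + 1/(-4 + 3))) = -16*(-29 + (6 + 1/(-1))**2 - 26*(6 + 1/(-1))) = -16*(-29 + (6 - 1)**2 - 26*(6 - 1)) = -16*(-29 + 5**2 - 26*5) = -16*(-29 + 25 - 130) = -16*(-134) = 2144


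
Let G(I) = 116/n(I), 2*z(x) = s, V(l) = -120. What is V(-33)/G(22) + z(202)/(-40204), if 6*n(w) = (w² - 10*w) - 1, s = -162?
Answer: -52865911/1165916 ≈ -45.343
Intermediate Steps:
n(w) = -⅙ - 5*w/3 + w²/6 (n(w) = ((w² - 10*w) - 1)/6 = (-1 + w² - 10*w)/6 = -⅙ - 5*w/3 + w²/6)
z(x) = -81 (z(x) = (½)*(-162) = -81)
G(I) = 116/(-⅙ - 5*I/3 + I²/6)
V(-33)/G(22) + z(202)/(-40204) = -120/(696/(-1 + 22² - 10*22)) - 81/(-40204) = -120/(696/(-1 + 484 - 220)) - 81*(-1/40204) = -120/(696/263) + 81/40204 = -120/(696*(1/263)) + 81/40204 = -120/696/263 + 81/40204 = -120*263/696 + 81/40204 = -1315/29 + 81/40204 = -52865911/1165916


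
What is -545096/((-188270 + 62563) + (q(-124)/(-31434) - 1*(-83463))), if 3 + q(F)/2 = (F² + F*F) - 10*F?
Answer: 2855757944/221326979 ≈ 12.903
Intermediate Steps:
q(F) = -6 - 20*F + 4*F² (q(F) = -6 + 2*((F² + F*F) - 10*F) = -6 + 2*((F² + F²) - 10*F) = -6 + 2*(2*F² - 10*F) = -6 + 2*(-10*F + 2*F²) = -6 + (-20*F + 4*F²) = -6 - 20*F + 4*F²)
-545096/((-188270 + 62563) + (q(-124)/(-31434) - 1*(-83463))) = -545096/((-188270 + 62563) + ((-6 - 20*(-124) + 4*(-124)²)/(-31434) - 1*(-83463))) = -545096/(-125707 + ((-6 + 2480 + 4*15376)*(-1/31434) + 83463)) = -545096/(-125707 + ((-6 + 2480 + 61504)*(-1/31434) + 83463)) = -545096/(-125707 + (63978*(-1/31434) + 83463)) = -545096/(-125707 + (-10663/5239 + 83463)) = -545096/(-125707 + 437251994/5239) = -545096/(-221326979/5239) = -545096*(-5239/221326979) = 2855757944/221326979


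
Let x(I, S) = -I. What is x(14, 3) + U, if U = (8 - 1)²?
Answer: 35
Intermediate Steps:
U = 49 (U = 7² = 49)
x(14, 3) + U = -1*14 + 49 = -14 + 49 = 35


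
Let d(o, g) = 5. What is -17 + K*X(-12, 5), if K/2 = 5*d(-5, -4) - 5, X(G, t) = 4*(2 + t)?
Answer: 1103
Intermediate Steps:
X(G, t) = 8 + 4*t
K = 40 (K = 2*(5*5 - 5) = 2*(25 - 5) = 2*20 = 40)
-17 + K*X(-12, 5) = -17 + 40*(8 + 4*5) = -17 + 40*(8 + 20) = -17 + 40*28 = -17 + 1120 = 1103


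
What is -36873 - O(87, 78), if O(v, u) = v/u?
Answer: -958727/26 ≈ -36874.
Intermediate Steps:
-36873 - O(87, 78) = -36873 - 87/78 = -36873 - 1*29/26 = -36873 - 29/26 = -958727/26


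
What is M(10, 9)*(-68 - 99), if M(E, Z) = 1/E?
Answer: -167/10 ≈ -16.700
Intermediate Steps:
M(10, 9)*(-68 - 99) = (-68 - 99)/10 = (1/10)*(-167) = -167/10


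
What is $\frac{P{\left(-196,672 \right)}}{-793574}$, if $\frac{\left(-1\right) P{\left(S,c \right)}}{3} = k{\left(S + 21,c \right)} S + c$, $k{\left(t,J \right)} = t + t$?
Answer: $\frac{103908}{396787} \approx 0.26187$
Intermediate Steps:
$k{\left(t,J \right)} = 2 t$
$P{\left(S,c \right)} = - 3 c - 3 S \left(42 + 2 S\right)$ ($P{\left(S,c \right)} = - 3 \left(2 \left(S + 21\right) S + c\right) = - 3 \left(2 \left(21 + S\right) S + c\right) = - 3 \left(\left(42 + 2 S\right) S + c\right) = - 3 \left(S \left(42 + 2 S\right) + c\right) = - 3 \left(c + S \left(42 + 2 S\right)\right) = - 3 c - 3 S \left(42 + 2 S\right)$)
$\frac{P{\left(-196,672 \right)}}{-793574} = \frac{\left(-3\right) 672 - - 1176 \left(21 - 196\right)}{-793574} = \left(-2016 - \left(-1176\right) \left(-175\right)\right) \left(- \frac{1}{793574}\right) = \left(-2016 - 205800\right) \left(- \frac{1}{793574}\right) = \left(-207816\right) \left(- \frac{1}{793574}\right) = \frac{103908}{396787}$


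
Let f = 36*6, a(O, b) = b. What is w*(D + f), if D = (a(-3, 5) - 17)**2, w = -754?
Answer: -271440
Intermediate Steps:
D = 144 (D = (5 - 17)**2 = (-12)**2 = 144)
f = 216
w*(D + f) = -754*(144 + 216) = -754*360 = -271440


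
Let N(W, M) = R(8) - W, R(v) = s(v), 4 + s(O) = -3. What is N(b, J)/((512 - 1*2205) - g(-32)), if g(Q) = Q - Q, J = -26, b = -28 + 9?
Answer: -12/1693 ≈ -0.0070880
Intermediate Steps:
s(O) = -7 (s(O) = -4 - 3 = -7)
b = -19
R(v) = -7
N(W, M) = -7 - W
g(Q) = 0
N(b, J)/((512 - 1*2205) - g(-32)) = (-7 - 1*(-19))/((512 - 1*2205) - 1*0) = (-7 + 19)/((512 - 2205) + 0) = 12/(-1693 + 0) = 12/(-1693) = 12*(-1/1693) = -12/1693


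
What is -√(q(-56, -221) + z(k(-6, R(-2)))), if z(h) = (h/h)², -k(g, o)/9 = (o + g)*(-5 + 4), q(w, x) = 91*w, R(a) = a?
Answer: -I*√5095 ≈ -71.379*I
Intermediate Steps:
k(g, o) = 9*g + 9*o (k(g, o) = -9*(o + g)*(-5 + 4) = -9*(g + o)*(-1) = -9*(-g - o) = 9*g + 9*o)
z(h) = 1 (z(h) = 1² = 1)
-√(q(-56, -221) + z(k(-6, R(-2)))) = -√(91*(-56) + 1) = -√(-5096 + 1) = -√(-5095) = -I*√5095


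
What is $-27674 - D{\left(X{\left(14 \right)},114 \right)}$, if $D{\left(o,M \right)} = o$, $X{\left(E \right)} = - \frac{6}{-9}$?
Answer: $- \frac{83024}{3} \approx -27675.0$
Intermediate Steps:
$X{\left(E \right)} = \frac{2}{3}$ ($X{\left(E \right)} = \left(-6\right) \left(- \frac{1}{9}\right) = \frac{2}{3}$)
$-27674 - D{\left(X{\left(14 \right)},114 \right)} = -27674 - \frac{2}{3} = - \frac{83024}{3}$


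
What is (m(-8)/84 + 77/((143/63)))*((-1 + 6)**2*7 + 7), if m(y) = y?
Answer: 18470/3 ≈ 6156.7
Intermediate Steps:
(m(-8)/84 + 77/((143/63)))*((-1 + 6)**2*7 + 7) = (-8/84 + 77/((143/63)))*((-1 + 6)**2*7 + 7) = (-8*1/84 + 77/((143*(1/63))))*(5**2*7 + 7) = (-2/21 + 77/(143/63))*(25*7 + 7) = (-2/21 + 77*(63/143))*(175 + 7) = (-2/21 + 441/13)*182 = (9235/273)*182 = 18470/3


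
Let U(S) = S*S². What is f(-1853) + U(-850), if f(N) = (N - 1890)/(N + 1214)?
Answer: -392425871257/639 ≈ -6.1412e+8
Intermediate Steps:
U(S) = S³
f(N) = (-1890 + N)/(1214 + N)
f(-1853) + U(-850) = (-1890 - 1853)/(1214 - 1853) + (-850)³ = -3743/(-639) - 614125000 = -1/639*(-3743) - 614125000 = 3743/639 - 614125000 = -392425871257/639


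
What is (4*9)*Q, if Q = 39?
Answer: 1404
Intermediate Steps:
(4*9)*Q = (4*9)*39 = 36*39 = 1404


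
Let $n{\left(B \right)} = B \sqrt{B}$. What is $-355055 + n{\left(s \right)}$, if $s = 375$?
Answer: $-355055 + 1875 \sqrt{15} \approx -3.4779 \cdot 10^{5}$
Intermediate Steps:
$n{\left(B \right)} = B^{\frac{3}{2}}$
$-355055 + n{\left(s \right)} = -355055 + 375^{\frac{3}{2}} = -355055 + 1875 \sqrt{15}$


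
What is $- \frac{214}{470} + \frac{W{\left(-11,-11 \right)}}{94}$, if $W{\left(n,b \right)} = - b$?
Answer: $- \frac{159}{470} \approx -0.3383$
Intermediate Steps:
$- \frac{214}{470} + \frac{W{\left(-11,-11 \right)}}{94} = - \frac{214}{470} + \frac{\left(-1\right) \left(-11\right)}{94} = \left(-214\right) \frac{1}{470} + 11 \cdot \frac{1}{94} = - \frac{107}{235} + \frac{11}{94} = - \frac{159}{470}$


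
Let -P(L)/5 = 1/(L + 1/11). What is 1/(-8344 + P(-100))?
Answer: -1099/9170001 ≈ -0.00011985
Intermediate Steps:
P(L) = -5/(1/11 + L) (P(L) = -5/(L + 1/11) = -5/(1/11 + L))
1/(-8344 + P(-100)) = 1/(-8344 - 55/(1 + 11*(-100))) = 1/(-8344 - 55/(1 - 1100)) = 1/(-8344 - 55/(-1099)) = 1/(-8344 - 55*(-1/1099)) = 1/(-8344 + 55/1099) = 1/(-9170001/1099) = -1099/9170001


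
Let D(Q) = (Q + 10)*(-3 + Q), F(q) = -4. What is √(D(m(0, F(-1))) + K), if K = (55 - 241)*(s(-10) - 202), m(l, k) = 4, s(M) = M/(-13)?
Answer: √6327854/13 ≈ 193.50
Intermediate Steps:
s(M) = -M/13 (s(M) = M*(-1/13) = -M/13)
D(Q) = (-3 + Q)*(10 + Q) (D(Q) = (10 + Q)*(-3 + Q) = (-3 + Q)*(10 + Q))
K = 486576/13 (K = (55 - 241)*(-1/13*(-10) - 202) = -186*(10/13 - 202) = -186*(-2616/13) = 486576/13 ≈ 37429.)
√(D(m(0, F(-1))) + K) = √((-30 + 4² + 7*4) + 486576/13) = √((-30 + 16 + 28) + 486576/13) = √(14 + 486576/13) = √(486758/13) = √6327854/13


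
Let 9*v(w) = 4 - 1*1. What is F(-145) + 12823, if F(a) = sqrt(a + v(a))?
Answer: 12823 + I*sqrt(1302)/3 ≈ 12823.0 + 12.028*I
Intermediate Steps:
v(w) = 1/3 (v(w) = (4 - 1*1)/9 = (4 - 1)/9 = (1/9)*3 = 1/3)
F(a) = sqrt(1/3 + a) (F(a) = sqrt(a + 1/3) = sqrt(1/3 + a))
F(-145) + 12823 = sqrt(3 + 9*(-145))/3 + 12823 = sqrt(3 - 1305)/3 + 12823 = sqrt(-1302)/3 + 12823 = (I*sqrt(1302))/3 + 12823 = I*sqrt(1302)/3 + 12823 = 12823 + I*sqrt(1302)/3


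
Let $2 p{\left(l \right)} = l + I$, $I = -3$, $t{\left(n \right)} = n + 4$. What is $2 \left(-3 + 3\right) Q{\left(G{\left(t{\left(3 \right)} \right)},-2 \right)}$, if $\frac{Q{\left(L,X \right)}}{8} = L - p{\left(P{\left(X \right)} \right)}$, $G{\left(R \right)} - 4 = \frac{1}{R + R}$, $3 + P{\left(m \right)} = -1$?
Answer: $0$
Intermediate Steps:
$P{\left(m \right)} = -4$ ($P{\left(m \right)} = -3 - 1 = -4$)
$t{\left(n \right)} = 4 + n$
$p{\left(l \right)} = - \frac{3}{2} + \frac{l}{2}$ ($p{\left(l \right)} = \frac{l - 3}{2} = \frac{-3 + l}{2} = - \frac{3}{2} + \frac{l}{2}$)
$G{\left(R \right)} = 4 + \frac{1}{2 R}$ ($G{\left(R \right)} = 4 + \frac{1}{R + R} = 4 + \frac{1}{2 R}$)
$Q{\left(L,X \right)} = 28 + 8 L$ ($Q{\left(L,X \right)} = 8 \left(L - \left(- \frac{3}{2} + \frac{1}{2} \left(-4\right)\right)\right) = 8 \left(L - \left(- \frac{3}{2} - 2\right)\right) = 8 \left(L - - \frac{7}{2}\right) = 8 \left(L + \frac{7}{2}\right) = 8 \left(\frac{7}{2} + L\right) = 28 + 8 L$)
$2 \left(-3 + 3\right) Q{\left(G{\left(t{\left(3 \right)} \right)},-2 \right)} = 2 \left(-3 + 3\right) \left(28 + 8 \left(4 + \frac{1}{2 \left(4 + 3\right)}\right)\right) = 2 \cdot 0 \left(28 + 8 \left(4 + \frac{1}{2 \cdot 7}\right)\right) = 0 \left(28 + 8 \left(4 + \frac{1}{2} \cdot \frac{1}{7}\right)\right) = 0 \left(28 + 8 \left(4 + \frac{1}{14}\right)\right) = 0 \left(28 + 8 \cdot \frac{57}{14}\right) = 0 \left(28 + \frac{228}{7}\right) = 0 \cdot \frac{424}{7} = 0$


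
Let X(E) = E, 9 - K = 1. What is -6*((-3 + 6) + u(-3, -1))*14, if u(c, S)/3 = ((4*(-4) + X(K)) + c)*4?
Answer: 10836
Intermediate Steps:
K = 8 (K = 9 - 1*1 = 9 - 1 = 8)
u(c, S) = -96 + 12*c (u(c, S) = 3*(((4*(-4) + 8) + c)*4) = 3*(((-16 + 8) + c)*4) = 3*((-8 + c)*4) = 3*(-32 + 4*c) = -96 + 12*c)
-6*((-3 + 6) + u(-3, -1))*14 = -6*((-3 + 6) + (-96 + 12*(-3)))*14 = -6*(3 + (-96 - 36))*14 = -6*(3 - 132)*14 = -6*(-129)*14 = 774*14 = 10836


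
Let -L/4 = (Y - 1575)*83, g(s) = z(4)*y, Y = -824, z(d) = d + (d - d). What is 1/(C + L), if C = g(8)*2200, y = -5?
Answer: 1/752468 ≈ 1.3290e-6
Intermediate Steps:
z(d) = d (z(d) = d + 0 = d)
g(s) = -20 (g(s) = 4*(-5) = -20)
L = 796468 (L = -4*(-824 - 1575)*83 = -(-9596)*83 = -4*(-199117) = 796468)
C = -44000 (C = -20*2200 = -44000)
1/(C + L) = 1/(-44000 + 796468) = 1/752468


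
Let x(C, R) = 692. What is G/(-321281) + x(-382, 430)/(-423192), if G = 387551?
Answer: -41057702311/33990887238 ≈ -1.2079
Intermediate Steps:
G/(-321281) + x(-382, 430)/(-423192) = 387551/(-321281) + 692/(-423192) = 387551*(-1/321281) + 692*(-1/423192) = -387551/321281 - 173/105798 = -41057702311/33990887238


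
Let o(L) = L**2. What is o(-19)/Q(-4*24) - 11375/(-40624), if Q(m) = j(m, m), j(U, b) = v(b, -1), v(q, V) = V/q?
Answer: 1407876719/40624 ≈ 34656.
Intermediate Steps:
j(U, b) = -1/b
Q(m) = -1/m
o(-19)/Q(-4*24) - 11375/(-40624) = (-19)**2/((-1/((-4*24)))) - 11375/(-40624) = 361/((-1/(-96))) - 11375*(-1/40624) = 361/((-1*(-1/96))) + 11375/40624 = 361/(1/96) + 11375/40624 = 361*96 + 11375/40624 = 34656 + 11375/40624 = 1407876719/40624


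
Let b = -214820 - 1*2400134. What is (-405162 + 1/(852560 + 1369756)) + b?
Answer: -6711652108655/2222316 ≈ -3.0201e+6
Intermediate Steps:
b = -2614954 (b = -214820 - 2400134 = -2614954)
(-405162 + 1/(852560 + 1369756)) + b = (-405162 + 1/(852560 + 1369756)) - 2614954 = (-405162 + 1/2222316) - 2614954 = -900397995191/2222316 - 2614954 = -6711652108655/2222316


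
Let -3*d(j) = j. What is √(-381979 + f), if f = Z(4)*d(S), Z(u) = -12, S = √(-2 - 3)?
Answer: √(-381979 + 4*I*√5) ≈ 0.007 + 618.04*I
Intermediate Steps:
S = I*√5 (S = √(-5) = I*√5 ≈ 2.2361*I)
d(j) = -j/3
f = 4*I*√5 (f = -(-4)*I*√5 = 4*I*√5 ≈ 8.9443*I)
√(-381979 + f) = √(-381979 + 4*I*√5)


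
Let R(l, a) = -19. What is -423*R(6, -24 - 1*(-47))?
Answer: 8037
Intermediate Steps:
-423*R(6, -24 - 1*(-47)) = -423*(-19) = 8037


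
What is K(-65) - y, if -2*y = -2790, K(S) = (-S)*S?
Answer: -5620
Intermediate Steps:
K(S) = -S²
y = 1395 (y = -½*(-2790) = 1395)
K(-65) - y = -1*(-65)² - 1*1395 = -1*4225 - 1395 = -4225 - 1395 = -5620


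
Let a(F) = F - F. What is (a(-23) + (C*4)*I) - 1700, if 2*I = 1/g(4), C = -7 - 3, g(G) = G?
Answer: -1705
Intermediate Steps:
C = -10
a(F) = 0
I = ⅛ (I = (½)/4 = (½)*(¼) = ⅛ ≈ 0.12500)
(a(-23) + (C*4)*I) - 1700 = (0 - 10*4*(⅛)) - 1700 = (0 - 40*⅛) - 1700 = (0 - 5) - 1700 = -5 - 1700 = -1705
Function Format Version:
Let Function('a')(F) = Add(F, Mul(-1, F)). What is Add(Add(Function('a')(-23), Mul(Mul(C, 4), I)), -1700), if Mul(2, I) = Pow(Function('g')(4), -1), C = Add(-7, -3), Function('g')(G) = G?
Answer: -1705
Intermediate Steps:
C = -10
Function('a')(F) = 0
I = Rational(1, 8) (I = Mul(Rational(1, 2), Pow(4, -1)) = Mul(Rational(1, 2), Rational(1, 4)) = Rational(1, 8) ≈ 0.12500)
Add(Add(Function('a')(-23), Mul(Mul(C, 4), I)), -1700) = Add(Add(0, Mul(Mul(-10, 4), Rational(1, 8))), -1700) = Add(Add(0, Mul(-40, Rational(1, 8))), -1700) = Add(Add(0, -5), -1700) = Add(-5, -1700) = -1705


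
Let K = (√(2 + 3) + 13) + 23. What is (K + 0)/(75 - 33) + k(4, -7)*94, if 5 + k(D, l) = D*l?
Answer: -21708/7 + √5/42 ≈ -3101.1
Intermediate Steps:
k(D, l) = -5 + D*l
K = 36 + √5 (K = (√5 + 13) + 23 = (13 + √5) + 23 = 36 + √5 ≈ 38.236)
(K + 0)/(75 - 33) + k(4, -7)*94 = ((36 + √5) + 0)/(75 - 33) + (-5 + 4*(-7))*94 = (36 + √5)/42 + (-5 - 28)*94 = (36 + √5)*(1/42) - 33*94 = (6/7 + √5/42) - 3102 = -21708/7 + √5/42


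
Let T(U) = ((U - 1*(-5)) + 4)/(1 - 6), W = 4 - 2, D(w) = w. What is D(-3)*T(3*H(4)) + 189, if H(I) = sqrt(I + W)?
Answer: 972/5 + 9*sqrt(6)/5 ≈ 198.81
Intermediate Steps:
W = 2
H(I) = sqrt(2 + I) (H(I) = sqrt(I + 2) = sqrt(2 + I))
T(U) = -9/5 - U/5 (T(U) = ((U + 5) + 4)/(-5) = ((5 + U) + 4)*(-1/5) = (9 + U)*(-1/5) = -9/5 - U/5)
D(-3)*T(3*H(4)) + 189 = -3*(-9/5 - 3*sqrt(2 + 4)/5) + 189 = -3*(-9/5 - 3*sqrt(6)/5) + 189 = (27/5 + 9*sqrt(6)/5) + 189 = 972/5 + 9*sqrt(6)/5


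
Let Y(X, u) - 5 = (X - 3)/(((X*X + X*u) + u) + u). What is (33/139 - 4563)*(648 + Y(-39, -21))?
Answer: -158614348608/53237 ≈ -2.9794e+6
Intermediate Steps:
Y(X, u) = 5 + (-3 + X)/(X**2 + 2*u + X*u) (Y(X, u) = 5 + (X - 3)/(((X*X + X*u) + u) + u) = 5 + (-3 + X)/(((X**2 + X*u) + u) + u) = 5 + (-3 + X)/((u + X**2 + X*u) + u) = 5 + (-3 + X)/(X**2 + 2*u + X*u))
(33/139 - 4563)*(648 + Y(-39, -21)) = (33/139 - 4563)*(648 + (-3 - 39 + 5*(-39)**2 + 10*(-21) + 5*(-39)*(-21))/((-39)**2 + 2*(-21) - 39*(-21))) = (33*(1/139) - 4563)*(648 + (-3 - 39 + 5*1521 - 210 + 4095)/(1521 - 42 + 819)) = (33/139 - 4563)*(648 + (-3 - 39 + 7605 - 210 + 4095)/2298) = -634224*(648 + (1/2298)*11448)/139 = -634224*(648 + 1908/383)/139 = -634224/139*250092/383 = -158614348608/53237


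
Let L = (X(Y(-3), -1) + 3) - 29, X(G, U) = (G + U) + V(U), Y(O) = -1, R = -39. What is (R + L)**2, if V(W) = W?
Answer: 4624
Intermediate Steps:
X(G, U) = G + 2*U (X(G, U) = (G + U) + U = G + 2*U)
L = -29 (L = ((-1 + 2*(-1)) + 3) - 29 = ((-1 - 2) + 3) - 29 = (-3 + 3) - 29 = 0 - 29 = -29)
(R + L)**2 = (-39 - 29)**2 = (-68)**2 = 4624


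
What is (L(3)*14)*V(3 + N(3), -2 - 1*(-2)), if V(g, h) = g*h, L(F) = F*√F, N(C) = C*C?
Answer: 0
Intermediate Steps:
N(C) = C²
L(F) = F^(3/2)
(L(3)*14)*V(3 + N(3), -2 - 1*(-2)) = (3^(3/2)*14)*((3 + 3²)*(-2 - 1*(-2))) = ((3*√3)*14)*((3 + 9)*(-2 + 2)) = (42*√3)*(12*0) = (42*√3)*0 = 0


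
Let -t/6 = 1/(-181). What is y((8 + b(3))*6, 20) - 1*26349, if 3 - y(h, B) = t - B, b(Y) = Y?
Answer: -4765012/181 ≈ -26326.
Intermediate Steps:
t = 6/181 (t = -6/(-181) = -6*(-1/181) = 6/181 ≈ 0.033149)
y(h, B) = 537/181 + B (y(h, B) = 3 - (6/181 - B) = 3 + (-6/181 + B) = 537/181 + B)
y((8 + b(3))*6, 20) - 1*26349 = (537/181 + 20) - 1*26349 = 4157/181 - 26349 = -4765012/181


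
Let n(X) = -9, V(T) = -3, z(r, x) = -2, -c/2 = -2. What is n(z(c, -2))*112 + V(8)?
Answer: -1011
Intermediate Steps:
c = 4 (c = -2*(-2) = 4)
n(z(c, -2))*112 + V(8) = -9*112 - 3 = -1008 - 3 = -1011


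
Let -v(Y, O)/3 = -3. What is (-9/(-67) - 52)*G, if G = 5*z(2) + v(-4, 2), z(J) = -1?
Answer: -13900/67 ≈ -207.46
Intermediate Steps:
v(Y, O) = 9 (v(Y, O) = -3*(-3) = 9)
G = 4 (G = 5*(-1) + 9 = -5 + 9 = 4)
(-9/(-67) - 52)*G = (-9/(-67) - 52)*4 = (-9*(-1/67) - 52)*4 = (9/67 - 52)*4 = -3475/67*4 = -13900/67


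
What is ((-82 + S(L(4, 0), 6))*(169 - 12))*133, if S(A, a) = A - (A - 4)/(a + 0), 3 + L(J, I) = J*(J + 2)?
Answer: -7997423/6 ≈ -1.3329e+6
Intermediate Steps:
L(J, I) = -3 + J*(2 + J) (L(J, I) = -3 + J*(J + 2) = -3 + J*(2 + J))
S(A, a) = A - (-4 + A)/a
((-82 + S(L(4, 0), 6))*(169 - 12))*133 = ((-82 + (4 - (-3 + 4² + 2*4) + (-3 + 4² + 2*4)*6)/6)*(169 - 12))*133 = ((-82 + (4 - (-3 + 16 + 8) + (-3 + 16 + 8)*6)/6)*157)*133 = ((-82 + (4 - 1*21 + 21*6)/6)*157)*133 = ((-82 + (4 - 21 + 126)/6)*157)*133 = ((-82 + (⅙)*109)*157)*133 = ((-82 + 109/6)*157)*133 = -383/6*157*133 = -60131/6*133 = -7997423/6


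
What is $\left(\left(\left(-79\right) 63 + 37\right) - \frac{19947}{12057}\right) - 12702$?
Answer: $- \frac{70909847}{4019} \approx -17644.0$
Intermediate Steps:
$\left(\left(\left(-79\right) 63 + 37\right) - \frac{19947}{12057}\right) - 12702 = \left(\left(-4977 + 37\right) - \frac{6649}{4019}\right) - 12702 = \left(-4940 - \frac{6649}{4019}\right) - 12702 = - \frac{19860509}{4019} - 12702 = - \frac{70909847}{4019}$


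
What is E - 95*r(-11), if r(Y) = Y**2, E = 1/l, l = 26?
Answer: -298869/26 ≈ -11495.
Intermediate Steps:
E = 1/26 ≈ 0.038462
E - 95*r(-11) = 1/26 - 95*(-11)**2 = 1/26 - 95*121 = 1/26 - 11495 = -298869/26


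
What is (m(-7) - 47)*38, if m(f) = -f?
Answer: -1520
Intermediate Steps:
(m(-7) - 47)*38 = (-1*(-7) - 47)*38 = (7 - 47)*38 = -40*38 = -1520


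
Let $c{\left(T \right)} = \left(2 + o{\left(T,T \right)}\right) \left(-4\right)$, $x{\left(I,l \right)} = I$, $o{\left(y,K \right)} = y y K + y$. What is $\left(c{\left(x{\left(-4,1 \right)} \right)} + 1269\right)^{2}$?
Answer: $2350089$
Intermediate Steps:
$o{\left(y,K \right)} = y + K y^{2}$ ($o{\left(y,K \right)} = y^{2} K + y = K y^{2} + y = y + K y^{2}$)
$c{\left(T \right)} = -8 - 4 T \left(1 + T^{2}\right)$ ($c{\left(T \right)} = \left(2 + T \left(1 + T T\right)\right) \left(-4\right) = \left(2 + T \left(1 + T^{2}\right)\right) \left(-4\right) = -8 - 4 T \left(1 + T^{2}\right)$)
$\left(c{\left(x{\left(-4,1 \right)} \right)} + 1269\right)^{2} = \left(\left(-8 - -16 - 4 \left(-4\right)^{3}\right) + 1269\right)^{2} = \left(\left(-8 + 16 - -256\right) + 1269\right)^{2} = \left(\left(-8 + 16 + 256\right) + 1269\right)^{2} = \left(264 + 1269\right)^{2} = 1533^{2} = 2350089$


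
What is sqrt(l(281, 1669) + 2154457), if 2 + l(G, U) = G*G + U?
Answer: sqrt(2235085) ≈ 1495.0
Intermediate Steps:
l(G, U) = -2 + U + G**2 (l(G, U) = -2 + (G*G + U) = -2 + (G**2 + U) = -2 + (U + G**2) = -2 + U + G**2)
sqrt(l(281, 1669) + 2154457) = sqrt((-2 + 1669 + 281**2) + 2154457) = sqrt((-2 + 1669 + 78961) + 2154457) = sqrt(80628 + 2154457) = sqrt(2235085)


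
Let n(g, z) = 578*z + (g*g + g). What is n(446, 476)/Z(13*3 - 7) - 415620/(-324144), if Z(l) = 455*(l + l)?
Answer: 115212459/6554912 ≈ 17.577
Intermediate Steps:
n(g, z) = g + g**2 + 578*z (n(g, z) = 578*z + (g**2 + g) = 578*z + (g + g**2) = g + g**2 + 578*z)
Z(l) = 910*l (Z(l) = 455*(2*l) = 910*l)
n(446, 476)/Z(13*3 - 7) - 415620/(-324144) = (446 + 446**2 + 578*476)/((910*(13*3 - 7))) - 415620/(-324144) = (446 + 198916 + 275128)/((910*(39 - 7))) - 415620*(-1/324144) = 474490/((910*32)) + 11545/9004 = 474490/29120 + 11545/9004 = 474490*(1/29120) + 11545/9004 = 47449/2912 + 11545/9004 = 115212459/6554912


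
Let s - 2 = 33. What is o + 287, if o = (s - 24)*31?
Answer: 628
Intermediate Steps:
s = 35 (s = 2 + 33 = 35)
o = 341 (o = (35 - 24)*31 = 11*31 = 341)
o + 287 = 341 + 287 = 628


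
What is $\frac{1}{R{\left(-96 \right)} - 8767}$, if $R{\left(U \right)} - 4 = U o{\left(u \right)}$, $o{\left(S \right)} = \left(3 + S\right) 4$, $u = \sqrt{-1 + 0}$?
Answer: $- \frac{3305}{32818227} + \frac{128 i}{32818227} \approx -0.00010071 + 3.9003 \cdot 10^{-6} i$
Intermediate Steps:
$u = i$ ($u = \sqrt{-1} = i \approx 1.0 i$)
$o{\left(S \right)} = 12 + 4 S$
$R{\left(U \right)} = 4 + U \left(12 + 4 i\right)$
$\frac{1}{R{\left(-96 \right)} - 8767} = \frac{1}{\left(4 + 4 \left(-96\right) \left(3 + i\right)\right) - 8767} = \frac{1}{\left(4 - \left(1152 + 384 i\right)\right) - 8767} = \frac{1}{\left(-1148 - 384 i\right) - 8767} = \frac{1}{-9915 - 384 i} = \frac{-9915 + 384 i}{98454681}$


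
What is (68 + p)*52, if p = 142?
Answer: 10920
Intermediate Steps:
(68 + p)*52 = (68 + 142)*52 = 210*52 = 10920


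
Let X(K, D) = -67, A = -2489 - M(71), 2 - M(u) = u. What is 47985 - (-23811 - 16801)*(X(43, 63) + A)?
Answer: -100954059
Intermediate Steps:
M(u) = 2 - u
A = -2420 (A = -2489 - (2 - 1*71) = -2489 - (2 - 71) = -2489 - 1*(-69) = -2489 + 69 = -2420)
47985 - (-23811 - 16801)*(X(43, 63) + A) = 47985 - (-23811 - 16801)*(-67 - 2420) = 47985 - (-40612)*(-2487) = 47985 - 1*101002044 = 47985 - 101002044 = -100954059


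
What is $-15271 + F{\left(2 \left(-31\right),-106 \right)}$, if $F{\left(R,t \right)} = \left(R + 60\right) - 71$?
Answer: $-15344$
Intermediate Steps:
$F{\left(R,t \right)} = -11 + R$ ($F{\left(R,t \right)} = \left(60 + R\right) - 71 = -11 + R$)
$-15271 + F{\left(2 \left(-31\right),-106 \right)} = -15271 + \left(-11 + 2 \left(-31\right)\right) = -15271 - 73 = -15344$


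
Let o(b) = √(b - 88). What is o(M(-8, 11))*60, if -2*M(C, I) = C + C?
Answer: 240*I*√5 ≈ 536.66*I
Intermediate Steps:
M(C, I) = -C (M(C, I) = -(C + C)/2 = -C)
o(b) = √(-88 + b)
o(M(-8, 11))*60 = √(-88 - 1*(-8))*60 = √(-88 + 8)*60 = √(-80)*60 = (4*I*√5)*60 = 240*I*√5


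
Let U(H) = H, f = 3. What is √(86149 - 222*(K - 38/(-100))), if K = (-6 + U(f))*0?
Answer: 8*√33619/5 ≈ 293.37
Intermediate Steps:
K = 0 (K = (-6 + 3)*0 = -3*0 = 0)
√(86149 - 222*(K - 38/(-100))) = √(86149 - 222*(0 - 38/(-100))) = √(86149 - 222*(0 - 38*(-1/100))) = √(86149 - 222*(0 + 19/50)) = √(86149 - 222*19/50) = √(86149 - 2109/25) = √(2151616/25) = 8*√33619/5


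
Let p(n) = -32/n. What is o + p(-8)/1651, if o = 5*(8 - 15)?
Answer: -57781/1651 ≈ -34.998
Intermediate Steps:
o = -35 (o = 5*(-7) = -35)
o + p(-8)/1651 = -35 - 32/(-8)/1651 = -35 - 32*(-⅛)*(1/1651) = -35 + 4*(1/1651) = -35 + 4/1651 = -57781/1651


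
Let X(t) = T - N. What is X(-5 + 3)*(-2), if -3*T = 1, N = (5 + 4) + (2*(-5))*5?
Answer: -244/3 ≈ -81.333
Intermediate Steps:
N = -41 (N = 9 - 10*5 = 9 - 50 = -41)
T = -1/3 (T = -1/3*1 = -1/3 ≈ -0.33333)
X(t) = 122/3 (X(t) = -1/3 - 1*(-41) = -1/3 + 41 = 122/3)
X(-5 + 3)*(-2) = (122/3)*(-2) = -244/3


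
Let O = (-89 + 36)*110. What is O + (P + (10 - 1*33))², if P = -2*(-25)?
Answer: -5101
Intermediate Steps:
P = 50
O = -5830 (O = -53*110 = -5830)
O + (P + (10 - 1*33))² = -5830 + (50 + (10 - 1*33))² = -5830 + (50 + (10 - 33))² = -5830 + (50 - 23)² = -5830 + 27² = -5830 + 729 = -5101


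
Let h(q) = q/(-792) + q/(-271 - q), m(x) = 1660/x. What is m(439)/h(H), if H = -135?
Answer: 124168/38193 ≈ 3.2511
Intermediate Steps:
h(q) = -q/792 + q/(-271 - q) (h(q) = q*(-1/792) + q/(-271 - q) = -q/792 + q/(-271 - q))
m(439)/h(H) = (1660/439)/((-1*(-135)*(1063 - 135)/(214632 + 792*(-135)))) = (1660*(1/439))/((-1*(-135)*928/(214632 - 106920))) = 1660/(439*((-1*(-135)*928/107712))) = 1660/(439*((-1*(-135)*1/107712*928))) = 1660/(439*(435/374)) = (1660/439)*(374/435) = 124168/38193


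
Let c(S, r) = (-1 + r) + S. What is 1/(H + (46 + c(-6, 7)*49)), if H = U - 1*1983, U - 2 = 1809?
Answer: -1/126 ≈ -0.0079365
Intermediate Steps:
U = 1811 (U = 2 + 1809 = 1811)
H = -172 (H = 1811 - 1*1983 = 1811 - 1983 = -172)
c(S, r) = -1 + S + r
1/(H + (46 + c(-6, 7)*49)) = 1/(-172 + (46 + (-1 - 6 + 7)*49)) = 1/(-172 + (46 + 0*49)) = 1/(-172 + (46 + 0)) = 1/(-172 + 46) = 1/(-126) = -1/126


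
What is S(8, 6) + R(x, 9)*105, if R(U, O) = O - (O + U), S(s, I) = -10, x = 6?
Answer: -640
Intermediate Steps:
R(U, O) = -U (R(U, O) = O + (-O - U) = -U)
S(8, 6) + R(x, 9)*105 = -10 - 1*6*105 = -10 - 6*105 = -10 - 630 = -640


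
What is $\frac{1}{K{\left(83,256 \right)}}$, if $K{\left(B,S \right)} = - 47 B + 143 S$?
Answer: $\frac{1}{32707} \approx 3.0575 \cdot 10^{-5}$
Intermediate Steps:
$\frac{1}{K{\left(83,256 \right)}} = \frac{1}{\left(-47\right) 83 + 143 \cdot 256} = \frac{1}{-3901 + 36608} = \frac{1}{32707}$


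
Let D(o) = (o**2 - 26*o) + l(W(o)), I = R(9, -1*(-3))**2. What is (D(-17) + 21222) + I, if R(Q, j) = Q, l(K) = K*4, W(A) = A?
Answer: 21966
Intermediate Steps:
l(K) = 4*K
I = 81 (I = 9**2 = 81)
D(o) = o**2 - 22*o (D(o) = (o**2 - 26*o) + 4*o = o**2 - 22*o)
(D(-17) + 21222) + I = (-17*(-22 - 17) + 21222) + 81 = (-17*(-39) + 21222) + 81 = (663 + 21222) + 81 = 21885 + 81 = 21966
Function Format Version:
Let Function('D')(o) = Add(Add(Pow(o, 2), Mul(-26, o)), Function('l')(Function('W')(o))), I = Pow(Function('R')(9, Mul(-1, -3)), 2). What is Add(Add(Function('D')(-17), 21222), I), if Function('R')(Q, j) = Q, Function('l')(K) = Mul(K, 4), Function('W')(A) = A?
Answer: 21966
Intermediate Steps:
Function('l')(K) = Mul(4, K)
I = 81 (I = Pow(9, 2) = 81)
Function('D')(o) = Add(Pow(o, 2), Mul(-22, o)) (Function('D')(o) = Add(Add(Pow(o, 2), Mul(-26, o)), Mul(4, o)) = Add(Pow(o, 2), Mul(-22, o)))
Add(Add(Function('D')(-17), 21222), I) = Add(Add(Mul(-17, Add(-22, -17)), 21222), 81) = Add(Add(Mul(-17, -39), 21222), 81) = Add(Add(663, 21222), 81) = Add(21885, 81) = 21966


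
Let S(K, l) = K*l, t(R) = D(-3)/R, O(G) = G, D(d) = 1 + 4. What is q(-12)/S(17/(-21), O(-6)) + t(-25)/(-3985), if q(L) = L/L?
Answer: 139509/677450 ≈ 0.20593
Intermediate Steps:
D(d) = 5
t(R) = 5/R
q(L) = 1
q(-12)/S(17/(-21), O(-6)) + t(-25)/(-3985) = 1/((17/(-21))*(-6)) + (5/(-25))/(-3985) = 1/((17*(-1/21))*(-6)) + (5*(-1/25))*(-1/3985) = 1/(-17/21*(-6)) - 1/5*(-1/3985) = 1/(34/7) + 1/19925 = 1*(7/34) + 1/19925 = 7/34 + 1/19925 = 139509/677450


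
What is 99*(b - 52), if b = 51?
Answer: -99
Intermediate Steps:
99*(b - 52) = 99*(51 - 52) = 99*(-1) = -99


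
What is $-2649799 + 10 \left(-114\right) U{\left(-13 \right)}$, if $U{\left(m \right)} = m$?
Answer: $-2634979$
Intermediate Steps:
$-2649799 + 10 \left(-114\right) U{\left(-13 \right)} = -2649799 + 10 \left(-114\right) \left(-13\right) = -2649799 - -14820 = -2649799 + 14820 = -2634979$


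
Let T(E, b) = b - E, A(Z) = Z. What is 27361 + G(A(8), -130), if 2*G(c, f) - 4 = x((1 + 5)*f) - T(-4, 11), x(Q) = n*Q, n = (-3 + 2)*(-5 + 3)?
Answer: 53151/2 ≈ 26576.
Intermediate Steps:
n = 2 (n = -1*(-2) = 2)
x(Q) = 2*Q
G(c, f) = -11/2 + 6*f (G(c, f) = 2 + (2*((1 + 5)*f) - (11 - 1*(-4)))/2 = 2 + (2*(6*f) - (11 + 4))/2 = 2 + (12*f - 1*15)/2 = 2 + (12*f - 15)/2 = 2 + (-15 + 12*f)/2 = 2 + (-15/2 + 6*f) = -11/2 + 6*f)
27361 + G(A(8), -130) = 27361 + (-11/2 + 6*(-130)) = 27361 + (-11/2 - 780) = 27361 - 1571/2 = 53151/2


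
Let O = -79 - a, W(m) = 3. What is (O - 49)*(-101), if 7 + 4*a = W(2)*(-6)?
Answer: 49187/4 ≈ 12297.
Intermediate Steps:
a = -25/4 (a = -7/4 + (3*(-6))/4 = -7/4 + (¼)*(-18) = -7/4 - 9/2 = -25/4 ≈ -6.2500)
O = -291/4 (O = -79 - 1*(-25/4) = -79 + 25/4 = -291/4 ≈ -72.750)
(O - 49)*(-101) = (-291/4 - 49)*(-101) = -487/4*(-101) = 49187/4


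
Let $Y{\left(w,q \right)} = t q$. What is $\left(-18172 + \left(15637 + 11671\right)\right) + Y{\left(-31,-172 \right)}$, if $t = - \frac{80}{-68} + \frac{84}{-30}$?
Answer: $\frac{800296}{85} \approx 9415.3$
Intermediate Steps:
$t = - \frac{138}{85}$ ($t = \left(-80\right) \left(- \frac{1}{68}\right) + 84 \left(- \frac{1}{30}\right) = \frac{20}{17} - \frac{14}{5} = - \frac{138}{85} \approx -1.6235$)
$Y{\left(w,q \right)} = - \frac{138 q}{85}$
$\left(-18172 + \left(15637 + 11671\right)\right) + Y{\left(-31,-172 \right)} = \left(-18172 + \left(15637 + 11671\right)\right) - - \frac{23736}{85} = \left(-18172 + 27308\right) + \frac{23736}{85} = 9136 + \frac{23736}{85} = \frac{800296}{85}$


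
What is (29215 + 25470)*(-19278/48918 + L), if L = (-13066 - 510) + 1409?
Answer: -5424793779340/8153 ≈ -6.6537e+8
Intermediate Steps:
L = -12167 (L = -13576 + 1409 = -12167)
(29215 + 25470)*(-19278/48918 + L) = (29215 + 25470)*(-19278/48918 - 12167) = 54685*(-19278/48918 - 12167) = 54685*(-1*3213/8153 - 12167) = 54685*(-3213/8153 - 12167) = 54685*(-99200764/8153) = -5424793779340/8153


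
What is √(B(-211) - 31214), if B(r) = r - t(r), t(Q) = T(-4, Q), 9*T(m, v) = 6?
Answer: I*√282831/3 ≈ 177.27*I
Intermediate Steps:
T(m, v) = ⅔ (T(m, v) = (⅑)*6 = ⅔)
t(Q) = ⅔
B(r) = -⅔ + r (B(r) = r - 1*⅔ = r - ⅔ = -⅔ + r)
√(B(-211) - 31214) = √((-⅔ - 211) - 31214) = √(-635/3 - 31214) = √(-94277/3) = I*√282831/3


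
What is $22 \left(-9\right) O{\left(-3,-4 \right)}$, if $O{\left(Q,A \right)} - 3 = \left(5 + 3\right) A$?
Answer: $5742$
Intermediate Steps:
$O{\left(Q,A \right)} = 3 + 8 A$ ($O{\left(Q,A \right)} = 3 + \left(5 + 3\right) A = 3 + 8 A$)
$22 \left(-9\right) O{\left(-3,-4 \right)} = 22 \left(-9\right) \left(3 + 8 \left(-4\right)\right) = - 198 \left(3 - 32\right) = \left(-198\right) \left(-29\right) = 5742$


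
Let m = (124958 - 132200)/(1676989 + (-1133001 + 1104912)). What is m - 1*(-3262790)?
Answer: 2690007211879/824450 ≈ 3.2628e+6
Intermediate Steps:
m = -3621/824450 (m = -7242/(1676989 - 28089) = -7242/1648900 = -7242*1/1648900 = -3621/824450 ≈ -0.0043920)
m - 1*(-3262790) = -3621/824450 - 1*(-3262790) = -3621/824450 + 3262790 = 2690007211879/824450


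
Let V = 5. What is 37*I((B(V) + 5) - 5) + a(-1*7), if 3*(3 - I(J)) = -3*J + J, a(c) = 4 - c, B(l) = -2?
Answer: 218/3 ≈ 72.667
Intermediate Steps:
I(J) = 3 + 2*J/3 (I(J) = 3 - (-3*J + J)/3 = 3 - (-2)*J/3 = 3 + 2*J/3)
37*I((B(V) + 5) - 5) + a(-1*7) = 37*(3 + 2*((-2 + 5) - 5)/3) + (4 - (-1)*7) = 37*(3 + 2*(3 - 5)/3) + (4 - 1*(-7)) = 37*(3 + (⅔)*(-2)) + (4 + 7) = 37*(3 - 4/3) + 11 = 37*(5/3) + 11 = 185/3 + 11 = 218/3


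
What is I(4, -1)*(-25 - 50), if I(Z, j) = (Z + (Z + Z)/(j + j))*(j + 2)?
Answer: 0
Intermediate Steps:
I(Z, j) = (2 + j)*(Z + Z/j) (I(Z, j) = (Z + (2*Z)/((2*j)))*(2 + j) = (Z + (2*Z)*(1/(2*j)))*(2 + j) = (Z + Z/j)*(2 + j) = (2 + j)*(Z + Z/j))
I(4, -1)*(-25 - 50) = (4*(2 - (3 - 1))/(-1))*(-25 - 50) = (4*(-1)*(2 - 1*2))*(-75) = (4*(-1)*(2 - 2))*(-75) = (4*(-1)*0)*(-75) = 0*(-75) = 0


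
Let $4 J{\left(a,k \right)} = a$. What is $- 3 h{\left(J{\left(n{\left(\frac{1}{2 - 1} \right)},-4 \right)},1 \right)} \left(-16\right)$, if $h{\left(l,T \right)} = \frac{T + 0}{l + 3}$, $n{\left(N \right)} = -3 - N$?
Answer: $24$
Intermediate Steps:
$J{\left(a,k \right)} = \frac{a}{4}$
$h{\left(l,T \right)} = \frac{T}{3 + l}$
$- 3 h{\left(J{\left(n{\left(\frac{1}{2 - 1} \right)},-4 \right)},1 \right)} \left(-16\right) = - 3 \cdot 1 \frac{1}{3 + \frac{-3 - \frac{1}{2 - 1}}{4}} \left(-16\right) = - 3 \cdot 1 \frac{1}{3 + \frac{-3 - 1^{-1}}{4}} \left(-16\right) = - 3 \cdot 1 \frac{1}{3 + \frac{-3 - 1}{4}} \left(-16\right) = - 3 \cdot 1 \frac{1}{3 + \frac{1}{4} \left(-4\right)} \left(-16\right) = - 3 \cdot 1 \frac{1}{3 - 1} \left(-16\right) = - 3 \cdot 1 \cdot \frac{1}{2} \left(-16\right) = \left(-3\right) \frac{1}{2} \left(-16\right) = \left(- \frac{3}{2}\right) \left(-16\right) = 24$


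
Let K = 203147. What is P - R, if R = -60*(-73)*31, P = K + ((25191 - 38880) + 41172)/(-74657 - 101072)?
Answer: 11838308060/175729 ≈ 67367.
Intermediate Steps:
P = 35698791680/175729 (P = 203147 + ((25191 - 38880) + 41172)/(-74657 - 101072) = 203147 + (-13689 + 41172)/(-175729) = 203147 + 27483*(-1/175729) = 203147 - 27483/175729 = 35698791680/175729 ≈ 2.0315e+5)
R = 135780 (R = 4380*31 = 135780)
P - R = 35698791680/175729 - 1*135780 = 35698791680/175729 - 135780 = 11838308060/175729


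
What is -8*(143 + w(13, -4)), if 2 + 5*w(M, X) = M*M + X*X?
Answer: -7184/5 ≈ -1436.8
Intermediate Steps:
w(M, X) = -⅖ + M²/5 + X²/5 (w(M, X) = -⅖ + (M*M + X*X)/5 = -⅖ + (M² + X²)/5 = -⅖ + (M²/5 + X²/5) = -⅖ + M²/5 + X²/5)
-8*(143 + w(13, -4)) = -8*(143 + (-⅖ + (⅕)*13² + (⅕)*(-4)²)) = -8*(143 + (-⅖ + (⅕)*169 + (⅕)*16)) = -8*(143 + (-⅖ + 169/5 + 16/5)) = -8*(143 + 183/5) = -8*898/5 = -7184/5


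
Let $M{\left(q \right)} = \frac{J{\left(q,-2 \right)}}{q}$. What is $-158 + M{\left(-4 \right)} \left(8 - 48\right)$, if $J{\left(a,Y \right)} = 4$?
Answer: $-118$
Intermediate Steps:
$M{\left(q \right)} = \frac{4}{q}$
$-158 + M{\left(-4 \right)} \left(8 - 48\right) = -158 + \frac{4}{-4} \left(8 - 48\right) = -158 + 4 \left(- \frac{1}{4}\right) \left(8 - 48\right) = -158 - -40 = -158 + 40 = -118$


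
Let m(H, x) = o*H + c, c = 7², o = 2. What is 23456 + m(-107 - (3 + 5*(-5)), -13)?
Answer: 23335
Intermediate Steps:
c = 49
m(H, x) = 49 + 2*H (m(H, x) = 2*H + 49 = 49 + 2*H)
23456 + m(-107 - (3 + 5*(-5)), -13) = 23456 + (49 + 2*(-107 - (3 + 5*(-5)))) = 23456 + (49 + 2*(-107 - (3 - 25))) = 23456 + (49 + 2*(-107 - 1*(-22))) = 23456 + (49 + 2*(-107 + 22)) = 23456 + (49 + 2*(-85)) = 23456 + (49 - 170) = 23456 - 121 = 23335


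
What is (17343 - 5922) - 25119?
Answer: -13698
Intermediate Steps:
(17343 - 5922) - 25119 = 11421 - 25119 = -13698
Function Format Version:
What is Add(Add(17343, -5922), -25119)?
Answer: -13698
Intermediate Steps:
Add(Add(17343, -5922), -25119) = Add(11421, -25119) = -13698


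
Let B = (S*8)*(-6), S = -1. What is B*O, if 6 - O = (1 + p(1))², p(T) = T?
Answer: 96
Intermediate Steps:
O = 2 (O = 6 - (1 + 1)² = 6 - 1*2² = 6 - 1*4 = 6 - 4 = 2)
B = 48 (B = -1*8*(-6) = -8*(-6) = 48)
B*O = 48*2 = 96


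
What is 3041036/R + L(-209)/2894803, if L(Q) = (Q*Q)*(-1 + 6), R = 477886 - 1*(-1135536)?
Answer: 4577789783909/2335269422933 ≈ 1.9603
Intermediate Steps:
R = 1613422 (R = 477886 + 1135536 = 1613422)
L(Q) = 5*Q² (L(Q) = Q²*5 = 5*Q²)
3041036/R + L(-209)/2894803 = 3041036/1613422 + (5*(-209)²)/2894803 = 3041036*(1/1613422) + (5*43681)*(1/2894803) = 1520518/806711 + 218405*(1/2894803) = 1520518/806711 + 218405/2894803 = 4577789783909/2335269422933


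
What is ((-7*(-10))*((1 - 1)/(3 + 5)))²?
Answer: 0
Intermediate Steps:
((-7*(-10))*((1 - 1)/(3 + 5)))² = (70*(0/8))² = (70*(0*(⅛)))² = (70*0)² = 0² = 0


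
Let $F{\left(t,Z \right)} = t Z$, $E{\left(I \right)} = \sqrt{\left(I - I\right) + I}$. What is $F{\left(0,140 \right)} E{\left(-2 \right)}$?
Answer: $0$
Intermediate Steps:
$E{\left(I \right)} = \sqrt{I}$ ($E{\left(I \right)} = \sqrt{0 + I} = \sqrt{I}$)
$F{\left(t,Z \right)} = Z t$
$F{\left(0,140 \right)} E{\left(-2 \right)} = 140 \cdot 0 \sqrt{-2} = 0 i \sqrt{2} = 0$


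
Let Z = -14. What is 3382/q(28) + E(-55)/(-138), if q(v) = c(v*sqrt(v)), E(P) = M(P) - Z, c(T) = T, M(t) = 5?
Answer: -19/138 + 1691*sqrt(7)/196 ≈ 22.689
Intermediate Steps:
E(P) = 19 (E(P) = 5 - 1*(-14) = 5 + 14 = 19)
q(v) = v**(3/2) (q(v) = v*sqrt(v) = v**(3/2))
3382/q(28) + E(-55)/(-138) = 3382/(28**(3/2)) + 19/(-138) = 3382/((56*sqrt(7))) + 19*(-1/138) = 3382*(sqrt(7)/392) - 19/138 = 1691*sqrt(7)/196 - 19/138 = -19/138 + 1691*sqrt(7)/196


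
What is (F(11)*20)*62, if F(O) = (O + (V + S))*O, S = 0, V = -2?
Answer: 122760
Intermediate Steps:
F(O) = O*(-2 + O) (F(O) = (O + (-2 + 0))*O = (O - 2)*O = (-2 + O)*O = O*(-2 + O))
(F(11)*20)*62 = ((11*(-2 + 11))*20)*62 = ((11*9)*20)*62 = (99*20)*62 = 1980*62 = 122760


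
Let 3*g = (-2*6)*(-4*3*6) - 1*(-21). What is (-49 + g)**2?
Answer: 60516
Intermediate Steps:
g = 295 (g = ((-2*6)*(-4*3*6) - 1*(-21))/3 = (-(-144)*6 + 21)/3 = (-12*(-72) + 21)/3 = (864 + 21)/3 = (1/3)*885 = 295)
(-49 + g)**2 = (-49 + 295)**2 = 246**2 = 60516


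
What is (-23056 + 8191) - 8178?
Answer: -23043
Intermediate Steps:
(-23056 + 8191) - 8178 = -14865 - 8178 = -23043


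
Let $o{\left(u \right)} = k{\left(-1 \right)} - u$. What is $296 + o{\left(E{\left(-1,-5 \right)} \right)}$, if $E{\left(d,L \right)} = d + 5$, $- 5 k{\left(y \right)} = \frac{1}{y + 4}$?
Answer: $\frac{4379}{15} \approx 291.93$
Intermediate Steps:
$k{\left(y \right)} = - \frac{1}{5 \left(4 + y\right)}$ ($k{\left(y \right)} = - \frac{1}{5 \left(y + 4\right)} = - \frac{1}{5 \left(4 + y\right)}$)
$E{\left(d,L \right)} = 5 + d$
$o{\left(u \right)} = - \frac{1}{15} - u$ ($o{\left(u \right)} = - \frac{1}{20 + 5 \left(-1\right)} - u = - \frac{1}{20 - 5} - u = - \frac{1}{15} - u$)
$296 + o{\left(E{\left(-1,-5 \right)} \right)} = 296 - \frac{61}{15} = \frac{4379}{15}$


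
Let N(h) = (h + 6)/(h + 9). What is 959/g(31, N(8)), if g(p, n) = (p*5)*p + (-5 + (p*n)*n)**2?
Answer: 11442377/60394938 ≈ 0.18946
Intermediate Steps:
N(h) = (6 + h)/(9 + h)
g(p, n) = (-5 + p*n**2)**2 + 5*p**2 (g(p, n) = (5*p)*p + (-5 + (n*p)*n)**2 = 5*p**2 + (-5 + p*n**2)**2 = (-5 + p*n**2)**2 + 5*p**2)
959/g(31, N(8)) = 959/((-5 + 31*((6 + 8)/(9 + 8))**2)**2 + 5*31**2) = 959/((-5 + 31*(14/17)**2)**2 + 5*961) = 959/((-5 + 31*((1/17)*14)**2)**2 + 4805) = 959/((-5 + 31*(14/17)**2)**2 + 4805) = 959/((-5 + 31*(196/289))**2 + 4805) = 959/((-5 + 6076/289)**2 + 4805) = 959/((4631/289)**2 + 4805) = 959/(21446161/83521 + 4805) = 959/(422764566/83521) = 959*(83521/422764566) = 11442377/60394938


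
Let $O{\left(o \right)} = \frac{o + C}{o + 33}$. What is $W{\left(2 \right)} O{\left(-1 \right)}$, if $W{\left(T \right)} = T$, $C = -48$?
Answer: $- \frac{49}{16} \approx -3.0625$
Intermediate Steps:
$O{\left(o \right)} = \frac{-48 + o}{33 + o}$ ($O{\left(o \right)} = \frac{o - 48}{o + 33} = \frac{-48 + o}{33 + o}$)
$W{\left(2 \right)} O{\left(-1 \right)} = 2 \frac{-48 - 1}{33 - 1} = 2 \cdot \frac{1}{32} \left(-49\right) = 2 \left(- \frac{49}{32}\right) = - \frac{49}{16}$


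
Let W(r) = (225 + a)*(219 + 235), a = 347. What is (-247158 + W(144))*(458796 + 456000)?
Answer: 11462393880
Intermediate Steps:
W(r) = 259688 (W(r) = (225 + 347)*(219 + 235) = 572*454 = 259688)
(-247158 + W(144))*(458796 + 456000) = (-247158 + 259688)*(458796 + 456000) = 12530*914796 = 11462393880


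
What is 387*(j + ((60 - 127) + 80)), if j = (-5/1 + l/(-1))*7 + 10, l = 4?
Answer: -15480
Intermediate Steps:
j = -53 (j = (-5/1 + 4/(-1))*7 + 10 = (-5*1 + 4*(-1))*7 + 10 = (-5 - 4)*7 + 10 = -9*7 + 10 = -63 + 10 = -53)
387*(j + ((60 - 127) + 80)) = 387*(-53 + ((60 - 127) + 80)) = 387*(-53 + (-67 + 80)) = 387*(-53 + 13) = 387*(-40) = -15480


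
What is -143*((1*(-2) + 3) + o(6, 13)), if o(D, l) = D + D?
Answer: -1859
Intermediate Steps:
o(D, l) = 2*D
-143*((1*(-2) + 3) + o(6, 13)) = -143*((1*(-2) + 3) + 2*6) = -143*((-2 + 3) + 12) = -143*(1 + 12) = -143*13 = -1859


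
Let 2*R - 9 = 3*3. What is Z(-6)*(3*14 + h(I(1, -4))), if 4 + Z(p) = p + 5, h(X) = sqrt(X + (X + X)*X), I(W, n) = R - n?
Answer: -210 - 15*sqrt(39) ≈ -303.67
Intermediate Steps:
R = 9 (R = 9/2 + (3*3)/2 = 9/2 + (1/2)*9 = 9/2 + 9/2 = 9)
I(W, n) = 9 - n
h(X) = sqrt(X + 2*X**2) (h(X) = sqrt(X + (2*X)*X) = sqrt(X + 2*X**2))
Z(p) = 1 + p (Z(p) = -4 + (p + 5) = -4 + (5 + p) = 1 + p)
Z(-6)*(3*14 + h(I(1, -4))) = (1 - 6)*(3*14 + sqrt((9 - 1*(-4))*(1 + 2*(9 - 1*(-4))))) = -5*(42 + sqrt((9 + 4)*(1 + 2*(9 + 4)))) = -5*(42 + sqrt(13*(1 + 2*13))) = -5*(42 + sqrt(13*(1 + 26))) = -5*(42 + sqrt(13*27)) = -5*(42 + sqrt(351)) = -5*(42 + 3*sqrt(39)) = -210 - 15*sqrt(39)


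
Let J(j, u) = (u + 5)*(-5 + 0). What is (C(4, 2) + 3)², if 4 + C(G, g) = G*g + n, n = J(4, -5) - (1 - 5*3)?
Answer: 441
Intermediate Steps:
J(j, u) = -25 - 5*u (J(j, u) = (5 + u)*(-5) = -25 - 5*u)
n = 14 (n = (-25 - 5*(-5)) - (1 - 5*3) = (-25 + 25) - (1 - 15) = 0 - 1*(-14) = 0 + 14 = 14)
C(G, g) = 10 + G*g (C(G, g) = -4 + (G*g + 14) = -4 + (14 + G*g) = 10 + G*g)
(C(4, 2) + 3)² = ((10 + 4*2) + 3)² = ((10 + 8) + 3)² = (18 + 3)² = 21² = 441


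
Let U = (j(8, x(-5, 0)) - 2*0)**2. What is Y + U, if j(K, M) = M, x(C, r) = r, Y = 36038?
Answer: 36038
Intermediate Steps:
U = 0 (U = (0 - 2*0)**2 = (0 + 0)**2 = 0**2 = 0)
Y + U = 36038 + 0 = 36038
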